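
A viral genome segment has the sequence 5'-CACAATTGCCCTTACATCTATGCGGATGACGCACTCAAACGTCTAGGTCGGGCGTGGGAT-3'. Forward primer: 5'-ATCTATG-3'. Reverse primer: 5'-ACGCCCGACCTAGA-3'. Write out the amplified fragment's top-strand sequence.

5'-ATCTATGCGGATGACGCACTCAAACGTCTAGGTCGGGCGT-3'

The forward primer matches the template at positions 16–22.
Reverse complement of the reverse primer: TCTAGGTCGGGCGT. This occurs on the top strand at positions 42–55.
The product is the template from position 16 through 55 (40 bp).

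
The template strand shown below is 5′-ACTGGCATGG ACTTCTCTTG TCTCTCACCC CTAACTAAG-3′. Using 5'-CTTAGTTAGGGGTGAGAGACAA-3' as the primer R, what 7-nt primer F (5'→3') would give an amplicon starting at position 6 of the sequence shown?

The reverse primer's reverse complement TTGTCTCTCACCCCTAACTAAG matches the template at positions 18–39; the product starts at position 6.
The forward primer is identical to the top strand over positions 6–12: CATGGAC.

5'-CATGGAC-3'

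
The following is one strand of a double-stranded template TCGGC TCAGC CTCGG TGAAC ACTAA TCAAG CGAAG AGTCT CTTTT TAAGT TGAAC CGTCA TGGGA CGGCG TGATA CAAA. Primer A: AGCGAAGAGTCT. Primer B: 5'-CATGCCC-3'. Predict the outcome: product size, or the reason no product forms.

No product — primer B has no binding site in the template.

Primer B (CATGCCC) does not match the top strand, and its reverse complement GGGCATG does not match either.
With no annealing site for primer B, no amplification occurs.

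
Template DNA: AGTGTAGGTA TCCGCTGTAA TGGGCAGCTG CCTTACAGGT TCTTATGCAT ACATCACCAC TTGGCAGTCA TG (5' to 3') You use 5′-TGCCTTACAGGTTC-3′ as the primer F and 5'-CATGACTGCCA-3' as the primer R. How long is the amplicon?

Scanning the template, TGCCTTACAGGTTC occurs at positions 29–42; this primer anneals to the bottom strand there with its 3' end pointing downstream.
The reverse primer's reverse complement is TGGCAGTCATG, which matches the template at positions 62–72.
The product runs from position 29 to position 72, so its length is 72 − 29 + 1 = 44 bp.

44 bp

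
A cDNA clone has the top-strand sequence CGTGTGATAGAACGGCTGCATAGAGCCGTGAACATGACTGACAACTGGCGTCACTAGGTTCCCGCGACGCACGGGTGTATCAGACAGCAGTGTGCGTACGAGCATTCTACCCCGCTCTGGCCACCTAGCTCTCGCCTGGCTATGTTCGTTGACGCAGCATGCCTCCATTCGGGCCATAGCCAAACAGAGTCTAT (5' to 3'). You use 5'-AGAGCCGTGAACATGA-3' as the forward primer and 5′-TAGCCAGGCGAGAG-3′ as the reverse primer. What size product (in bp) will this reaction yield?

121 bp

Scanning the template, AGAGCCGTGAACATGA occurs at positions 22–37; this primer anneals to the bottom strand there with its 3' end pointing downstream.
The reverse primer's reverse complement is CTCTCGCCTGGCTA, which matches the template at positions 129–142.
The product runs from position 22 to position 142, so its length is 142 − 22 + 1 = 121 bp.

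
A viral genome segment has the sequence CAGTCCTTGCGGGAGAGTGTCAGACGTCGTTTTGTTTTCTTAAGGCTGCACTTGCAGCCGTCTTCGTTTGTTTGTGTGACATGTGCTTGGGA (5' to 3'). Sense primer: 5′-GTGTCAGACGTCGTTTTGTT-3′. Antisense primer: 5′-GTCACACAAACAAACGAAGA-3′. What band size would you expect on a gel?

Forward primer GTGTCAGACGTCGTTTTGTT is found on the top strand at positions 17–36.
The reverse primer's reverse complement is TCTTCGTTTGTTTGTGTGAC, which matches the template at positions 61–80.
The product runs from position 17 to position 80, so its length is 80 − 17 + 1 = 64 bp.

64 bp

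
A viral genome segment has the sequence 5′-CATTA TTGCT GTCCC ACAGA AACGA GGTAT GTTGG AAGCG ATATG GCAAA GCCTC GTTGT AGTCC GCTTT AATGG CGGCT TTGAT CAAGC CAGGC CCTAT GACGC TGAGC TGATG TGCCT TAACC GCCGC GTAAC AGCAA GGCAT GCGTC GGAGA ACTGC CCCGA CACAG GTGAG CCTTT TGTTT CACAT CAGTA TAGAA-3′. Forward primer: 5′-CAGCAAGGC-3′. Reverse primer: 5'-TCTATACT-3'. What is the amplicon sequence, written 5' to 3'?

5'-CAGCAAGGCATGCGTCGGAGAACTGCCCCGACACAGGTGAGCCTTTTGTTTCACATCAGTATAGA-3'

Forward primer CAGCAAGGC is found on the top strand at positions 135–143.
Reverse complement of the reverse primer: AGTATAGA. This occurs on the top strand at positions 192–199.
The product is the template from position 135 through 199 (65 bp).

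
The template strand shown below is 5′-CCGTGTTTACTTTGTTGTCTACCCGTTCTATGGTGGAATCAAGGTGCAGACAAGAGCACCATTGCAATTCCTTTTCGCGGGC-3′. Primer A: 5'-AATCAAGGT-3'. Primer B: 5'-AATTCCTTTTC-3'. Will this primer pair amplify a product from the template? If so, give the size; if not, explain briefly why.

No product — both primers anneal to the same strand and extend in the same direction.

Primer A (AATCAAGGT) matches the top strand at positions 37–45 (3' end points downstream).
Primer B (AATTCCTTTTC) also matches the top strand directly, at positions 66–76 — its reverse complement GAAAAGGAATT is not present.
Both primers anneal to the bottom strand with 3' ends pointing the same way, so neither can prime synthesis back toward the other.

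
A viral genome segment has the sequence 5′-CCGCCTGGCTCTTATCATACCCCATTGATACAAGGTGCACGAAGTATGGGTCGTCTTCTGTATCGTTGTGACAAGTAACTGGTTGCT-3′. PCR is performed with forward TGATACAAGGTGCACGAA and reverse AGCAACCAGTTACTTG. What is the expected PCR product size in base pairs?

The forward primer matches the template at positions 26–43.
Reverse complement of the reverse primer: CAAGTAACTGGTTGCT. This occurs on the top strand at positions 72–87.
The product runs from position 26 to position 87, so its length is 87 − 26 + 1 = 62 bp.

62 bp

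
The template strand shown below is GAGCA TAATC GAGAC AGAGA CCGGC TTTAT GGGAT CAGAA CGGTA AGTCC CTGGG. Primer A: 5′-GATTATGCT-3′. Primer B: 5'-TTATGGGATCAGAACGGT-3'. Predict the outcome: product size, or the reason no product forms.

Primer A (GATTATGCT) has reverse complement AGCATAATC, which matches the top strand at positions 2–10; primer A anneals to the top strand there with its 3' end pointing upstream toward position 2.
Primer B (TTATGGGATCAGAACGGT) matches the top strand directly at positions 27–44; it anneals to the bottom strand with its 3' end pointing downstream toward position 44.
The 3' ends diverge (primer A extends toward position 1, primer B toward position 55), so the primers never converge on a shared product.

No product — the primers' 3' ends point away from each other.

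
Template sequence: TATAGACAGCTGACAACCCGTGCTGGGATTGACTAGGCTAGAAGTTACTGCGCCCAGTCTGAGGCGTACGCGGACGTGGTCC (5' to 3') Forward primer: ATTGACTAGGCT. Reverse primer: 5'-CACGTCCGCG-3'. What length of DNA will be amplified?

51 bp

The forward primer matches the template at positions 28–39.
Taking the reverse complement of CACGTCCGCG gives CGCGGACGTG, found at positions 69–78 on the template; the primer anneals here to the top strand with its 3' end pointing upstream.
The product runs from position 28 to position 78, so its length is 78 − 28 + 1 = 51 bp.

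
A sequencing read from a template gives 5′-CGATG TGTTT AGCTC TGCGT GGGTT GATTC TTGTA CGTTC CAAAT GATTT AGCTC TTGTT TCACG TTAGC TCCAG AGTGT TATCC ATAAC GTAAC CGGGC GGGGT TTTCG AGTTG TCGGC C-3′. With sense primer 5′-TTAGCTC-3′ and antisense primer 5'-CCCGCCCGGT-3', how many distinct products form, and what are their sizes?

The forward primer TTAGCTC matches the top strand at positions 9–15, 49–55, 66–72.
The reverse primer's reverse complement is ACCGGGCGGG, matching at positions 94–103.
Each forward site pairs with the reverse site to give a product ending at position 103: sizes 95, 55, 38 bp.

Three products: 95 bp, 55 bp, 38 bp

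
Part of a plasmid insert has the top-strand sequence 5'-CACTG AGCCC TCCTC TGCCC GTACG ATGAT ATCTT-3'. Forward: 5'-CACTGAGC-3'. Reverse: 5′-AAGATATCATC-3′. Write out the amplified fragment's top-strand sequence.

5'-CACTGAGCCCTCCTCTGCCCGTACGATGATATCTT-3'

The forward primer matches the template at positions 1–8.
Reverse complement of the reverse primer: GATGATATCTT. This occurs on the top strand at positions 25–35.
The product is the template from position 1 through 35 (35 bp).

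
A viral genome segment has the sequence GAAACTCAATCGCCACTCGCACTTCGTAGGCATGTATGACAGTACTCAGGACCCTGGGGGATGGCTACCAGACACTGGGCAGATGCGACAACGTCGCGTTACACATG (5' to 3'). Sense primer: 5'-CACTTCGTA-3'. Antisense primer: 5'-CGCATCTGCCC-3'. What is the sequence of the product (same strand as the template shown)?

Forward primer CACTTCGTA is found on the top strand at positions 20–28.
Taking the reverse complement of CGCATCTGCCC gives GGGCAGATGCG, found at positions 77–87 on the template; the primer anneals here to the top strand with its 3' end pointing upstream.
The product is the template from position 20 through 87 (68 bp).

5'-CACTTCGTAGGCATGTATGACAGTACTCAGGACCCTGGGGGATGGCTACCAGACACTGGGCAGATGCG-3'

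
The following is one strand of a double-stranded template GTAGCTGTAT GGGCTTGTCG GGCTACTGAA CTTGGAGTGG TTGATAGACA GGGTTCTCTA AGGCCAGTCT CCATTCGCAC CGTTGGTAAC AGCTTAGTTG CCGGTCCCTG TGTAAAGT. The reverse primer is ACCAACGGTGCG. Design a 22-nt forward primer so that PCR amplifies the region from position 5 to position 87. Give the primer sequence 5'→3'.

5'-CTGTATGGGCTTGTCGGGCTAC-3'

The reverse primer's reverse complement CGCACCGTTGGT matches the template at positions 76–87; the product starts at position 5.
The forward primer is identical to the top strand over positions 5–26: CTGTATGGGCTTGTCGGGCTAC.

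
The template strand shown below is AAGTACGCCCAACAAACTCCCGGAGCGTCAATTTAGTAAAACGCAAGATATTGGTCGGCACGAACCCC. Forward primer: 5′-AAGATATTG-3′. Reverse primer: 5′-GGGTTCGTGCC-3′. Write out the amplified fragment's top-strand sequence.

The forward primer matches the template at positions 45–53.
Reverse complement of the reverse primer: GGCACGAACCC. This occurs on the top strand at positions 57–67.
The product is the template from position 45 through 67 (23 bp).

5'-AAGATATTGGTCGGCACGAACCC-3'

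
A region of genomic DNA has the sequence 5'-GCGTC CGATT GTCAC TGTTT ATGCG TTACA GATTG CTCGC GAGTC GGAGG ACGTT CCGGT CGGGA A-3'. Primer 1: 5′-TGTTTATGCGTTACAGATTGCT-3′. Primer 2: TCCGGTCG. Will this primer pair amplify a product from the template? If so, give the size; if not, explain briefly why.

Primer 1 (TGTTTATGCGTTACAGATTGCT) matches the top strand at positions 16–37 (3' end points downstream).
Primer 2 (TCCGGTCG) also matches the top strand directly, at positions 55–62 — its reverse complement CGACCGGA is not present.
Both primers anneal to the bottom strand with 3' ends pointing the same way, so neither can prime synthesis back toward the other.

No product — both primers anneal to the same strand and extend in the same direction.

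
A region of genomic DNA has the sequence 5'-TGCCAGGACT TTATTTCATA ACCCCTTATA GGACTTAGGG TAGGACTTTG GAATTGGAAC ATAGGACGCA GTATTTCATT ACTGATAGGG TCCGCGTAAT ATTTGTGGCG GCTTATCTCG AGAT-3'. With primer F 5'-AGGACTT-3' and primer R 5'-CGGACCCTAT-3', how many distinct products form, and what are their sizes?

Three products: 90 bp, 65 bp, 53 bp

The forward primer AGGACTT matches the top strand at positions 5–11, 30–36, 42–48.
The reverse primer's reverse complement is ATAGGGTCCG, matching at positions 85–94.
Each forward site pairs with the reverse site to give a product ending at position 94: sizes 90, 65, 53 bp.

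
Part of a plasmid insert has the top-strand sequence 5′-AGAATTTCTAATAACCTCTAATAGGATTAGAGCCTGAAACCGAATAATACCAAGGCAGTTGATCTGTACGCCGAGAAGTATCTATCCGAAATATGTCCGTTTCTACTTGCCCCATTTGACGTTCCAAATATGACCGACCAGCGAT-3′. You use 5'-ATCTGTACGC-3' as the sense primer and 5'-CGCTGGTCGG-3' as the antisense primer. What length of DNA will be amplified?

Forward primer ATCTGTACGC is found on the top strand at positions 62–71.
The reverse primer's reverse complement is CCGACCAGCG, which matches the template at positions 134–143.
Product length = (reverse-primer end) − (forward-primer start) + 1 = 143 − 62 + 1 = 82 bp.

82 bp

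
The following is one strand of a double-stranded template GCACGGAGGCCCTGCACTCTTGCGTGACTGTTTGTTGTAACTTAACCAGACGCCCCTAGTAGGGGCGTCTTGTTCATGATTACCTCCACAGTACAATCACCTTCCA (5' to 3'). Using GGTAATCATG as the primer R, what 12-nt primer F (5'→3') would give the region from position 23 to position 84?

5'-CGTGACTGTTTG-3'

The reverse primer's reverse complement CATGATTACC matches the template at positions 75–84; the product starts at position 23.
The forward primer is identical to the top strand over positions 23–34: CGTGACTGTTTG.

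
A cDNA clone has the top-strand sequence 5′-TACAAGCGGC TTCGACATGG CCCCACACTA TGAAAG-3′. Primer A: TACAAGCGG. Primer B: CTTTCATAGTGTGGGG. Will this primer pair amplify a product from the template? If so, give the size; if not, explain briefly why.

Primer A (TACAAGCGG) matches the top strand at positions 1–9; it acts as a forward primer.
Primer B's reverse complement is CCCCACACTATGAAAG, matching the top strand at positions 21–36; it acts as a reverse primer.
The 3' ends face each other across positions 1–36, giving a 36 bp product.

Yes — a 36 bp product.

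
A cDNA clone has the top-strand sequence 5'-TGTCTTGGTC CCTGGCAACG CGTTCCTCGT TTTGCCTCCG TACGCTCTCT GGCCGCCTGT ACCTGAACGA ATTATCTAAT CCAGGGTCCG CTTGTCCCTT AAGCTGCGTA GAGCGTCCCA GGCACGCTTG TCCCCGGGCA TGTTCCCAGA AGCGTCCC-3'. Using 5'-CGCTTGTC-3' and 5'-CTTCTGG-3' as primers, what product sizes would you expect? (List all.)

64 bp, 28 bp

The forward primer CGCTTGTC matches the top strand at positions 89–96, 125–132.
The reverse primer's reverse complement is CCAGAAG, matching at positions 146–152.
Each forward site pairs with the reverse site to give a product ending at position 152: sizes 64, 28 bp.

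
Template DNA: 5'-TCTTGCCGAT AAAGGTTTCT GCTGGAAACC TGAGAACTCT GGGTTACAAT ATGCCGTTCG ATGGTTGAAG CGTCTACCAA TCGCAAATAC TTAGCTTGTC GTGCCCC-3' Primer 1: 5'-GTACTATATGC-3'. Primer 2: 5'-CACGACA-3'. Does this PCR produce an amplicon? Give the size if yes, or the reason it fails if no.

No product — primer 1 has no binding site in the template.

Primer 1 (GTACTATATGC) does not match the top strand, and its reverse complement GCATATAGTAC does not match either.
With no annealing site for primer 1, no amplification occurs.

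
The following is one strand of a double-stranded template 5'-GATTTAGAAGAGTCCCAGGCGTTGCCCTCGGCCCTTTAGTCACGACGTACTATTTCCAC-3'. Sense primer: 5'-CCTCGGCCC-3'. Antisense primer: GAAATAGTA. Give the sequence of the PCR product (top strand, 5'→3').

5'-CCTCGGCCCTTTAGTCACGACGTACTATTTC-3'

The forward primer matches the template at positions 26–34.
Reverse complement of the reverse primer: TACTATTTC. This occurs on the top strand at positions 48–56.
The product is the template from position 26 through 56 (31 bp).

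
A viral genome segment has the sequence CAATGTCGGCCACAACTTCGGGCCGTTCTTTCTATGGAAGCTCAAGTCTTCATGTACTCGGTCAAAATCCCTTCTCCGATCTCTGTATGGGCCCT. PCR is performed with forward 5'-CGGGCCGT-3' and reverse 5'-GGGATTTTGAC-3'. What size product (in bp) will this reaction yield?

53 bp

Scanning the template, CGGGCCGT occurs at positions 19–26; this primer anneals to the bottom strand there with its 3' end pointing downstream.
Taking the reverse complement of GGGATTTTGAC gives GTCAAAATCCC, found at positions 61–71 on the template; the primer anneals here to the top strand with its 3' end pointing upstream.
The product runs from position 19 to position 71, so its length is 71 − 19 + 1 = 53 bp.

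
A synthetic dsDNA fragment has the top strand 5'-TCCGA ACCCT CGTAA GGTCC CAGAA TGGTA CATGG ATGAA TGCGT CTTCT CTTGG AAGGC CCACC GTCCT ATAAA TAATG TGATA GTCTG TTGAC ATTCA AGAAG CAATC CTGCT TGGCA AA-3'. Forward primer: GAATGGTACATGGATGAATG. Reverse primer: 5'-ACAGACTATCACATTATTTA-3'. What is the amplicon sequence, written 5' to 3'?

The forward primer matches the template at positions 23–42.
Reverse complement of the reverse primer: TAAATAATGTGATAGTCTGT. This occurs on the top strand at positions 72–91.
The product is the template from position 23 through 91 (69 bp).

5'-GAATGGTACATGGATGAATGCGTCTTCTCTTGGAAGGCCCACCGTCCTATAAATAATGTGATAGTCTGT-3'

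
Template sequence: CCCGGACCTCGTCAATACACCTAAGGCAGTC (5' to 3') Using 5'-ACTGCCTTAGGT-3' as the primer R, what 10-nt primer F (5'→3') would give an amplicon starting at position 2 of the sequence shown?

The reverse primer's reverse complement ACCTAAGGCAGT matches the template at positions 19–30; the product starts at position 2.
The forward primer is identical to the top strand over positions 2–11: CCGGACCTCG.

5'-CCGGACCTCG-3'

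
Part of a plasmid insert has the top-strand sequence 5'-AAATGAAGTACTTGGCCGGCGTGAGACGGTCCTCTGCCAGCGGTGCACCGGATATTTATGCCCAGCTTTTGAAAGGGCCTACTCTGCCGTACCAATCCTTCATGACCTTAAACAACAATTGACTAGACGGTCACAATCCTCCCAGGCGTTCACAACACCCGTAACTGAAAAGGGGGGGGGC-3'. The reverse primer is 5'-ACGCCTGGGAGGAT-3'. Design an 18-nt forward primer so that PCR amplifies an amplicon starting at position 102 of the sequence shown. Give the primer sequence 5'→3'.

5'-ATGACCTTAAACAACAAT-3'

The reverse primer's reverse complement ATCCTCCCAGGCGT matches the template at positions 136–149; the product starts at position 102.
The forward primer is identical to the top strand over positions 102–119: ATGACCTTAAACAACAAT.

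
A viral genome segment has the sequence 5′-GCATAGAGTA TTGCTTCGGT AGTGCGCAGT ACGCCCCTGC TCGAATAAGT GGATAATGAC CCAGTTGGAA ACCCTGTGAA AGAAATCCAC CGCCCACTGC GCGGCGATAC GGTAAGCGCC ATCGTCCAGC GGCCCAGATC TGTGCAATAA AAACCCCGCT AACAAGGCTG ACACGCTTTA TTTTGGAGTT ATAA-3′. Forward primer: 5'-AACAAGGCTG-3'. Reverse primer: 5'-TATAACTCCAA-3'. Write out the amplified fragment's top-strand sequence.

Scanning the template, AACAAGGCTG occurs at positions 161–170; this primer anneals to the bottom strand there with its 3' end pointing downstream.
Taking the reverse complement of TATAACTCCAA gives TTGGAGTTATA, found at positions 183–193 on the template; the primer anneals here to the top strand with its 3' end pointing upstream.
The product is the template from position 161 through 193 (33 bp).

5'-AACAAGGCTGACACGCTTTATTTTGGAGTTATA-3'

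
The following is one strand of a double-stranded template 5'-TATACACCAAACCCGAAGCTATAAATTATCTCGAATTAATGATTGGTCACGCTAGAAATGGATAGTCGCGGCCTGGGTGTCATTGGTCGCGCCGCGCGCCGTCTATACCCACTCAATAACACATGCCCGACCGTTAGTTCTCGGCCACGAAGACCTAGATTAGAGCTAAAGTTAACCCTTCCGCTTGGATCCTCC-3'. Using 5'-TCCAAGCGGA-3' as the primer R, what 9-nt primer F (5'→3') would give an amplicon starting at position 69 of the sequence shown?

5'-CGGCCTGGG-3'

The reverse primer's reverse complement TCCGCTTGGA matches the template at positions 180–189; the product starts at position 69.
The forward primer is identical to the top strand over positions 69–77: CGGCCTGGG.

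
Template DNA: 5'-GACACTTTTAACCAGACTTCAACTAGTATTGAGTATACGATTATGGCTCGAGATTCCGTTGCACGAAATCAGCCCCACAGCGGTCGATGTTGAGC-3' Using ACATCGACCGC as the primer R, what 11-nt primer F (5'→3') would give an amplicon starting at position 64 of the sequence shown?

The reverse primer's reverse complement GCGGTCGATGT matches the template at positions 80–90; the product starts at position 64.
The forward primer is identical to the top strand over positions 64–74: CGAAATCAGCC.

5'-CGAAATCAGCC-3'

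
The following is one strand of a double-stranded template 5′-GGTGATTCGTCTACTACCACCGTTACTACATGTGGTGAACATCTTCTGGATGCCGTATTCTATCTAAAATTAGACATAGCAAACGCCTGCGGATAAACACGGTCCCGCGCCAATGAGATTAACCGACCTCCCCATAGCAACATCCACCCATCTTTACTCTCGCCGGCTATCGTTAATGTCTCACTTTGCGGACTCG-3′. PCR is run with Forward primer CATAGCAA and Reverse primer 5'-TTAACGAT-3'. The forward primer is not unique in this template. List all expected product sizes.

The forward primer CATAGCAA matches the top strand at positions 75–82, 133–140.
The reverse primer's reverse complement is ATCGTTAA, matching at positions 169–176.
Each forward site pairs with the reverse site to give a product ending at position 176: sizes 102, 44 bp.

102 bp, 44 bp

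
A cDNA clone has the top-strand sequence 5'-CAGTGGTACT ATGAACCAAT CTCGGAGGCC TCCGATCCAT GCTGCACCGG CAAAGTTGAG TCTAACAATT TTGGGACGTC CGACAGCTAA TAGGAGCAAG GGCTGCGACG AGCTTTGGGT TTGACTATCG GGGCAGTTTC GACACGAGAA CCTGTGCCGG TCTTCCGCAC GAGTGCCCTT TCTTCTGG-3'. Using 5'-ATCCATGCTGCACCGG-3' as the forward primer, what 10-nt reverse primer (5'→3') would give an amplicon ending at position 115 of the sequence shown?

The forward primer binds at positions 35–50; the product's 3' end on the top strand is position 115.
The reverse primer anneals to the top strand over positions 106–115, i.e. to CGACGAGCTT.
Its sequence written 5'→3' is the reverse complement: AAGCTCGTCG.

5'-AAGCTCGTCG-3'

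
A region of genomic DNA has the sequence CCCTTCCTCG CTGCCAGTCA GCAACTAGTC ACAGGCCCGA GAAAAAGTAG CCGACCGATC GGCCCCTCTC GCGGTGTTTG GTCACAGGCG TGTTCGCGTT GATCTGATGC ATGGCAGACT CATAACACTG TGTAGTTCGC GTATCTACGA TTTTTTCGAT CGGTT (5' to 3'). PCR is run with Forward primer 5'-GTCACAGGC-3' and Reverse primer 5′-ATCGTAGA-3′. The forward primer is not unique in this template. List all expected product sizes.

124 bp, 71 bp

The forward primer GTCACAGGC matches the top strand at positions 28–36, 81–89.
The reverse primer's reverse complement is TCTACGAT, matching at positions 144–151.
Each forward site pairs with the reverse site to give a product ending at position 151: sizes 124, 71 bp.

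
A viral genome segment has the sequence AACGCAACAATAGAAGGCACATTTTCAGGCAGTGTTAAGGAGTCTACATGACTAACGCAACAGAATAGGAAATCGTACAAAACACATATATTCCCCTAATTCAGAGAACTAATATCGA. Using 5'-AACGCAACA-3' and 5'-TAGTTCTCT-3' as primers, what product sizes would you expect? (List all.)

The forward primer AACGCAACA matches the top strand at positions 1–9, 54–62.
The reverse primer's reverse complement is AGAGAACTA, matching at positions 103–111.
Each forward site pairs with the reverse site to give a product ending at position 111: sizes 111, 58 bp.

111 bp, 58 bp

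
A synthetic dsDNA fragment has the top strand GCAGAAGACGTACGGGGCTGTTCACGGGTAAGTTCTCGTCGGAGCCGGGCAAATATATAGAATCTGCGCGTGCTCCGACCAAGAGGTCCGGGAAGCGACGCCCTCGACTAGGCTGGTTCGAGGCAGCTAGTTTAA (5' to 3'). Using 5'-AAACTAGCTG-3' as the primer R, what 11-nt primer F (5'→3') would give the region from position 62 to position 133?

5'-ATCTGCGCGTG-3'

The reverse primer's reverse complement CAGCTAGTTT matches the template at positions 124–133; the product starts at position 62.
The forward primer is identical to the top strand over positions 62–72: ATCTGCGCGTG.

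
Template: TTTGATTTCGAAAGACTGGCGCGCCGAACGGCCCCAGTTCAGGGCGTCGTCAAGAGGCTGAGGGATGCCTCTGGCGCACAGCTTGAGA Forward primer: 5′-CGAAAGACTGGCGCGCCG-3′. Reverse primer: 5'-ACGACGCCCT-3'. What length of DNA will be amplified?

42 bp

The forward primer matches the template at positions 9–26.
Reverse complement of the reverse primer: AGGGCGTCGT. This occurs on the top strand at positions 41–50.
Product length = (reverse-primer end) − (forward-primer start) + 1 = 50 − 9 + 1 = 42 bp.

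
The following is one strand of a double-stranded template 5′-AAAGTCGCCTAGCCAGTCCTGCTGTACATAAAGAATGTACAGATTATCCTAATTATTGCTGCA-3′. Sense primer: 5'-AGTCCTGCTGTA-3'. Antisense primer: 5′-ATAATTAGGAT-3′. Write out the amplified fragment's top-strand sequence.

Forward primer AGTCCTGCTGTA is found on the top strand at positions 15–26.
Reverse complement of the reverse primer: ATCCTAATTAT. This occurs on the top strand at positions 46–56.
The product is the template from position 15 through 56 (42 bp).

5'-AGTCCTGCTGTACATAAAGAATGTACAGATTATCCTAATTAT-3'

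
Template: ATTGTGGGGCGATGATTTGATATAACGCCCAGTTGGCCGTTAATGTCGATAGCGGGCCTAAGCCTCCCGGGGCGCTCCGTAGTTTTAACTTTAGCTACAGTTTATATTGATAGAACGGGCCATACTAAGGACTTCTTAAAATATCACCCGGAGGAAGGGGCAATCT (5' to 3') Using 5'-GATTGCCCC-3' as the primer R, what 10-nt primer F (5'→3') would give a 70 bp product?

5'-TACAGTTTAT-3'

The reverse primer's reverse complement GGGGCAATC matches the template at positions 157–165, so the product ends at position 165.
A 70 bp product then starts at position 165 − 70 + 1 = 96.
The forward primer is identical to the top strand there: TACAGTTTAT.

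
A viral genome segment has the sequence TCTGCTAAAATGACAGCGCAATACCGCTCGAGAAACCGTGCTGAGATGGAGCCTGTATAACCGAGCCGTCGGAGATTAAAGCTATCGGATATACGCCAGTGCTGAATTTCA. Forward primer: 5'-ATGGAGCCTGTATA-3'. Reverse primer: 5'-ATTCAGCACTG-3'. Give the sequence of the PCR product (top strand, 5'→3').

Scanning the template, ATGGAGCCTGTATA occurs at positions 46–59; this primer anneals to the bottom strand there with its 3' end pointing downstream.
The reverse primer's reverse complement is CAGTGCTGAAT, which matches the template at positions 97–107.
The product is the template from position 46 through 107 (62 bp).

5'-ATGGAGCCTGTATAACCGAGCCGTCGGAGATTAAAGCTATCGGATATACGCCAGTGCTGAAT-3'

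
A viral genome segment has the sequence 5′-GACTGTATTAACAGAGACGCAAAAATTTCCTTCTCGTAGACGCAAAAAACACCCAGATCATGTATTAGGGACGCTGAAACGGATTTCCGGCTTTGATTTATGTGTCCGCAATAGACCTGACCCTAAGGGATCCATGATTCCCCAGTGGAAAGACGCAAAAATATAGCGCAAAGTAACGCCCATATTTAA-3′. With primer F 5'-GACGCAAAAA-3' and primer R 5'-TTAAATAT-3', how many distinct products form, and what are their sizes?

The forward primer GACGCAAAAA matches the top strand at positions 16–25, 39–48, 152–161.
The reverse primer's reverse complement is ATATTTAA, matching at positions 182–189.
Each forward site pairs with the reverse site to give a product ending at position 189: sizes 174, 151, 38 bp.

Three products: 174 bp, 151 bp, 38 bp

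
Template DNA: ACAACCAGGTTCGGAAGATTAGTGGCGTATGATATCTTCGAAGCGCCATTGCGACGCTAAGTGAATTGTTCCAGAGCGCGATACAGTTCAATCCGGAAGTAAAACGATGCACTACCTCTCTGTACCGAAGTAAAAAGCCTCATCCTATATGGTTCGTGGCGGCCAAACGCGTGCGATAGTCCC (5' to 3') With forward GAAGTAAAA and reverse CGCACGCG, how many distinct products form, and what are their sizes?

The forward primer GAAGTAAAA matches the top strand at positions 96–104, 127–135.
The reverse primer's reverse complement is CGCGTGCG, matching at positions 168–175.
Each forward site pairs with the reverse site to give a product ending at position 175: sizes 80, 49 bp.

Two products: 80 bp, 49 bp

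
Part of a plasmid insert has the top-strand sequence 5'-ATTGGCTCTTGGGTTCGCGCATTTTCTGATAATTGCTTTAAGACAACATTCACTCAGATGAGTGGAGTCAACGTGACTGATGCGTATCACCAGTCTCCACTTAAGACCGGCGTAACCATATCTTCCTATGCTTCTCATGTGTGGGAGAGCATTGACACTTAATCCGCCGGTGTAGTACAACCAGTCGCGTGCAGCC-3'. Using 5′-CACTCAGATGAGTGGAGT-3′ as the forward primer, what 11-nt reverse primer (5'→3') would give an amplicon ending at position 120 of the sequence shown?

The forward primer binds at positions 51–68; the product's 3' end on the top strand is position 120.
The reverse primer anneals to the top strand over positions 110–120, i.e. to GCGTAACCATA.
Its sequence written 5'→3' is the reverse complement: TATGGTTACGC.

5'-TATGGTTACGC-3'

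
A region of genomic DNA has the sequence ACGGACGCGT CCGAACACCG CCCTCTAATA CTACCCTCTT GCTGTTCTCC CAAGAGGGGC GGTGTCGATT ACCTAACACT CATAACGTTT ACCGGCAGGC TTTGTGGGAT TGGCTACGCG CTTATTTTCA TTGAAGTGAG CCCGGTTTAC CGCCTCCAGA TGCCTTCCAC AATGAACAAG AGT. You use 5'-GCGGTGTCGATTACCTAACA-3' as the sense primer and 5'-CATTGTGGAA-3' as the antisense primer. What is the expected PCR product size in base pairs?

116 bp

Forward primer GCGGTGTCGATTACCTAACA is found on the top strand at positions 59–78.
The reverse primer's reverse complement is TTCCACAATG, which matches the template at positions 165–174.
Product length = (reverse-primer end) − (forward-primer start) + 1 = 174 − 59 + 1 = 116 bp.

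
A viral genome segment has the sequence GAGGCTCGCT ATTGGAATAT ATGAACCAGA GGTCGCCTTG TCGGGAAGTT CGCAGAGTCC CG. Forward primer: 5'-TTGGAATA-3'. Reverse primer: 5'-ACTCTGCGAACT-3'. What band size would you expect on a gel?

47 bp

Scanning the template, TTGGAATA occurs at positions 12–19; this primer anneals to the bottom strand there with its 3' end pointing downstream.
Reverse complement of the reverse primer: AGTTCGCAGAGT. This occurs on the top strand at positions 47–58.
Amplicon spans positions 12–58: 47 bp.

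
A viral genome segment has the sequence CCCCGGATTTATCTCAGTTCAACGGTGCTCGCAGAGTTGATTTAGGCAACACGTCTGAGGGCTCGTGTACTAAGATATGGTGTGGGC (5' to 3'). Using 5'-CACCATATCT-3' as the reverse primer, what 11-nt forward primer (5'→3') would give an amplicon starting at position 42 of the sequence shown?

5'-TTAGGCAACAC-3'

The reverse primer's reverse complement AGATATGGTG matches the template at positions 73–82; the product starts at position 42.
The forward primer is identical to the top strand over positions 42–52: TTAGGCAACAC.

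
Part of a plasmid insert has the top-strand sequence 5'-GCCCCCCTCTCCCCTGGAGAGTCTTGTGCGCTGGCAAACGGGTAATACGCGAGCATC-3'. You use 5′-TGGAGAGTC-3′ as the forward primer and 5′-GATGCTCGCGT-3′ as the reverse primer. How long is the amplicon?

Forward primer TGGAGAGTC is found on the top strand at positions 15–23.
Taking the reverse complement of GATGCTCGCGT gives ACGCGAGCATC, found at positions 47–57 on the template; the primer anneals here to the top strand with its 3' end pointing upstream.
The product runs from position 15 to position 57, so its length is 57 − 15 + 1 = 43 bp.

43 bp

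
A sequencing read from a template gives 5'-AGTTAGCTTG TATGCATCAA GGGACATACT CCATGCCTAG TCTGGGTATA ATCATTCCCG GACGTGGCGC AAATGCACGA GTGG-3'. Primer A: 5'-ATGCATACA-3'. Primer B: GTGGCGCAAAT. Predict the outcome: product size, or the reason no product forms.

Primer A (ATGCATACA) has reverse complement TGTATGCAT, which matches the top strand at positions 9–17; primer A anneals to the top strand there with its 3' end pointing upstream toward position 9.
Primer B (GTGGCGCAAAT) matches the top strand directly at positions 64–74; it anneals to the bottom strand with its 3' end pointing downstream toward position 74.
The 3' ends diverge (primer A extends toward position 1, primer B toward position 84), so the primers never converge on a shared product.

No product — the primers' 3' ends point away from each other.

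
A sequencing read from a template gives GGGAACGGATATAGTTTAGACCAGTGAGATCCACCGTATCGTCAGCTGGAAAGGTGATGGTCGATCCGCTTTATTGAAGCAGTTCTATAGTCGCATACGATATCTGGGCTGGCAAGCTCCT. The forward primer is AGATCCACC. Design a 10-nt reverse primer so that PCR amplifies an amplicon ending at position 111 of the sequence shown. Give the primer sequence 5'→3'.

The forward primer binds at positions 27–35; the product's 3' end on the top strand is position 111.
The reverse primer anneals to the top strand over positions 102–111, i.e. to ATCTGGGCTG.
Its sequence written 5'→3' is the reverse complement: CAGCCCAGAT.

5'-CAGCCCAGAT-3'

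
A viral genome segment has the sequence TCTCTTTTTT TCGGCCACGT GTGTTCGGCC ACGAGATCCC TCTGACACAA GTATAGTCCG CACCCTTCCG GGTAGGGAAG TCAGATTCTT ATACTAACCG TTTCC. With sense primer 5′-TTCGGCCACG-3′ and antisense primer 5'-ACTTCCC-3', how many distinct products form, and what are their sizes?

Two products: 72 bp, 58 bp

The forward primer TTCGGCCACG matches the top strand at positions 10–19, 24–33.
The reverse primer's reverse complement is GGGAAGT, matching at positions 75–81.
Each forward site pairs with the reverse site to give a product ending at position 81: sizes 72, 58 bp.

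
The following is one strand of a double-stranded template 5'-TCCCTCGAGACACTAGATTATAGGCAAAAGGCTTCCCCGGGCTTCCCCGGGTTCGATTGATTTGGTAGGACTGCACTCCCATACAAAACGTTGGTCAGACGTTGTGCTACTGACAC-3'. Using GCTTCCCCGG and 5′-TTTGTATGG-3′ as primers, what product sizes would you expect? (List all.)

57 bp, 47 bp

The forward primer GCTTCCCCGG matches the top strand at positions 31–40, 41–50.
The reverse primer's reverse complement is CCATACAAA, matching at positions 79–87.
Each forward site pairs with the reverse site to give a product ending at position 87: sizes 57, 47 bp.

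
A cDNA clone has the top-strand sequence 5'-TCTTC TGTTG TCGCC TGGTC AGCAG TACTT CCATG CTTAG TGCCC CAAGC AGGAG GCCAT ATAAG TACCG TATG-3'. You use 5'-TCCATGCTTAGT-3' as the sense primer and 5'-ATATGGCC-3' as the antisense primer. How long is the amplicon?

33 bp

Scanning the template, TCCATGCTTAGT occurs at positions 30–41; this primer anneals to the bottom strand there with its 3' end pointing downstream.
Taking the reverse complement of ATATGGCC gives GGCCATAT, found at positions 55–62 on the template; the primer anneals here to the top strand with its 3' end pointing upstream.
The product runs from position 30 to position 62, so its length is 62 − 30 + 1 = 33 bp.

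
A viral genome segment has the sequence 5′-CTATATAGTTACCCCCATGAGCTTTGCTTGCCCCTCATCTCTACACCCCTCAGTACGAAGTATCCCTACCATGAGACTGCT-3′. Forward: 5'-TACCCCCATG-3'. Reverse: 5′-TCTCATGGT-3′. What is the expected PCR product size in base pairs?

Scanning the template, TACCCCCATG occurs at positions 10–19; this primer anneals to the bottom strand there with its 3' end pointing downstream.
The reverse primer's reverse complement is ACCATGAGA, which matches the template at positions 68–76.
Product length = (reverse-primer end) − (forward-primer start) + 1 = 76 − 10 + 1 = 67 bp.

67 bp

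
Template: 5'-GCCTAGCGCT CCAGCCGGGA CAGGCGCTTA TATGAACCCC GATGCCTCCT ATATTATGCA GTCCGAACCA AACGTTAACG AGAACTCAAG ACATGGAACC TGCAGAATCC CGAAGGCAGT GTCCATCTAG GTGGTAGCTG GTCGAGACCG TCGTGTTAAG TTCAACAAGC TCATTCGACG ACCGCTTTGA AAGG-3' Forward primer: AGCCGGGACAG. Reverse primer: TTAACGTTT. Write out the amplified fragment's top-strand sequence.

The forward primer matches the template at positions 13–23.
The reverse primer's reverse complement is AAACGTTAA, which matches the template at positions 70–78.
The product is the template from position 13 through 78 (66 bp).

5'-AGCCGGGACAGGCGCTTATATGAACCCCGATGCCTCCTATATTATGCAGTCCGAACCAAACGTTAA-3'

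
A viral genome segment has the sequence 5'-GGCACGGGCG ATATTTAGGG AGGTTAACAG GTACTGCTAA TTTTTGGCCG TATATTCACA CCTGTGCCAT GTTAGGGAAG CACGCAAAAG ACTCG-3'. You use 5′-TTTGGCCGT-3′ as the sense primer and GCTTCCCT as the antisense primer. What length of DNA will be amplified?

39 bp

Forward primer TTTGGCCGT is found on the top strand at positions 43–51.
Taking the reverse complement of GCTTCCCT gives AGGGAAGC, found at positions 74–81 on the template; the primer anneals here to the top strand with its 3' end pointing upstream.
Product length = (reverse-primer end) − (forward-primer start) + 1 = 81 − 43 + 1 = 39 bp.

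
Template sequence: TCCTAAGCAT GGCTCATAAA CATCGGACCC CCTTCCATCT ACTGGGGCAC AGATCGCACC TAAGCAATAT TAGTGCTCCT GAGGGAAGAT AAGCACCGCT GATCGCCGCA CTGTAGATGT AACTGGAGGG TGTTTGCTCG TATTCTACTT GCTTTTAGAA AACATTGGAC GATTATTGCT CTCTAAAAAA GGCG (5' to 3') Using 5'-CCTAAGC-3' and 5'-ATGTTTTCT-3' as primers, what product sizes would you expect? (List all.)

164 bp, 107 bp

The forward primer CCTAAGC matches the top strand at positions 2–8, 59–65.
The reverse primer's reverse complement is AGAAAACAT, matching at positions 157–165.
Each forward site pairs with the reverse site to give a product ending at position 165: sizes 164, 107 bp.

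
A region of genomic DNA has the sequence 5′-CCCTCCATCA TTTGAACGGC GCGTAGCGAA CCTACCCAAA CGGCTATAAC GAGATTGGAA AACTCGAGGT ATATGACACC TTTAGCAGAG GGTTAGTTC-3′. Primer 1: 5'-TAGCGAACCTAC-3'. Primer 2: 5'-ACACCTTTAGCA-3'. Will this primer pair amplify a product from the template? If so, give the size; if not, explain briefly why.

No product — both primers anneal to the same strand and extend in the same direction.

Primer 1 (TAGCGAACCTAC) matches the top strand at positions 24–35 (3' end points downstream).
Primer 2 (ACACCTTTAGCA) also matches the top strand directly, at positions 76–87 — its reverse complement TGCTAAAGGTGT is not present.
Both primers anneal to the bottom strand with 3' ends pointing the same way, so neither can prime synthesis back toward the other.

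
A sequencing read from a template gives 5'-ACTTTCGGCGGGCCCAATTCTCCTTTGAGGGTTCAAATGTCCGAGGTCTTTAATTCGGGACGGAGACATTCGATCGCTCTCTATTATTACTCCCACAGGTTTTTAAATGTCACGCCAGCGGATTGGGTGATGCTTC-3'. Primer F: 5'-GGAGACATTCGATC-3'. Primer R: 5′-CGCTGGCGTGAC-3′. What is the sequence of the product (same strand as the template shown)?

Scanning the template, GGAGACATTCGATC occurs at positions 62–75; this primer anneals to the bottom strand there with its 3' end pointing downstream.
Taking the reverse complement of CGCTGGCGTGAC gives GTCACGCCAGCG, found at positions 109–120 on the template; the primer anneals here to the top strand with its 3' end pointing upstream.
The product is the template from position 62 through 120 (59 bp).

5'-GGAGACATTCGATCGCTCTCTATTATTACTCCCACAGGTTTTTAAATGTCACGCCAGCG-3'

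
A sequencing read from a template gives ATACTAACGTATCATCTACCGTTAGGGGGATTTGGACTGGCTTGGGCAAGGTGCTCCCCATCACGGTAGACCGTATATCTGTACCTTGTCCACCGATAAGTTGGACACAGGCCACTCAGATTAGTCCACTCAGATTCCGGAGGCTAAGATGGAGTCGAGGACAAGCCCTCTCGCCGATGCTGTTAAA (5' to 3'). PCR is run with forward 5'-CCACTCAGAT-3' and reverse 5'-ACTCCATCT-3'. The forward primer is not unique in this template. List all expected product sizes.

44 bp, 30 bp

The forward primer CCACTCAGAT matches the top strand at positions 112–121, 126–135.
The reverse primer's reverse complement is AGATGGAGT, matching at positions 147–155.
Each forward site pairs with the reverse site to give a product ending at position 155: sizes 44, 30 bp.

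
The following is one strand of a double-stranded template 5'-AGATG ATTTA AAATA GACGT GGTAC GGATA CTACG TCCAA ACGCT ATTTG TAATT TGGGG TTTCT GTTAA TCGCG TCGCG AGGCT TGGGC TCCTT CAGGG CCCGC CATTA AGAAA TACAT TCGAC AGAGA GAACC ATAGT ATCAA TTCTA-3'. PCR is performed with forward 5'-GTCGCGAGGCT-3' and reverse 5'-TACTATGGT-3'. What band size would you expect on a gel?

67 bp

The forward primer matches the template at positions 75–85.
The reverse primer's reverse complement is ACCATAGTA, which matches the template at positions 133–141.
Product length = (reverse-primer end) − (forward-primer start) + 1 = 141 − 75 + 1 = 67 bp.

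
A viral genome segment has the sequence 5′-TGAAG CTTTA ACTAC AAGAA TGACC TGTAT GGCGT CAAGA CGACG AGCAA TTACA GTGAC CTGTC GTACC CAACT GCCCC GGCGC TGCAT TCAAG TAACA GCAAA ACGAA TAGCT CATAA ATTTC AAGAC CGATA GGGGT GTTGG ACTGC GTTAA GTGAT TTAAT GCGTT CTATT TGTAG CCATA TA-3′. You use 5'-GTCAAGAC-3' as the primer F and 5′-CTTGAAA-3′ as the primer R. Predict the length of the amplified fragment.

95 bp

The forward primer matches the template at positions 34–41.
Reverse complement of the reverse primer: TTTCAAG. This occurs on the top strand at positions 122–128.
Amplicon spans positions 34–128: 95 bp.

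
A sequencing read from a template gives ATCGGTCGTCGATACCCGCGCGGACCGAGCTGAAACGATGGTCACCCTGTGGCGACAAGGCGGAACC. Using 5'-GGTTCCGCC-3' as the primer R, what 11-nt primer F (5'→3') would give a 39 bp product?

The reverse primer's reverse complement GGCGGAACC matches the template at positions 59–67, so the product ends at position 67.
A 39 bp product then starts at position 67 − 39 + 1 = 29.
The forward primer is identical to the top strand there: GCTGAAACGAT.

5'-GCTGAAACGAT-3'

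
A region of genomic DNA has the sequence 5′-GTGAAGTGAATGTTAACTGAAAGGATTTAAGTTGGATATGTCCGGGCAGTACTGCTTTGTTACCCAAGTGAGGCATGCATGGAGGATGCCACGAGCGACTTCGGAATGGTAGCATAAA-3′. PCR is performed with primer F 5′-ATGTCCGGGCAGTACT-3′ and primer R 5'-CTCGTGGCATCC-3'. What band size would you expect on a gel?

58 bp

The forward primer matches the template at positions 38–53.
Taking the reverse complement of CTCGTGGCATCC gives GGATGCCACGAG, found at positions 84–95 on the template; the primer anneals here to the top strand with its 3' end pointing upstream.
The product runs from position 38 to position 95, so its length is 95 − 38 + 1 = 58 bp.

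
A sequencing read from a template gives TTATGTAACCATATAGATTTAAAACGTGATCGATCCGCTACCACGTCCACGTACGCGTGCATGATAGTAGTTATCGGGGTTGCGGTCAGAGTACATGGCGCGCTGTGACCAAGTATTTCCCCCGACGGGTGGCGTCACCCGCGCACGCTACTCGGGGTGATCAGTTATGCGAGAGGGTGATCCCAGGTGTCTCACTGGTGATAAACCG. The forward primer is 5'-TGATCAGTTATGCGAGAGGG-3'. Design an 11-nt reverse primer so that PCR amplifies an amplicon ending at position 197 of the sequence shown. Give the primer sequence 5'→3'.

The forward primer binds at positions 158–177; the product's 3' end on the top strand is position 197.
The reverse primer anneals to the top strand over positions 187–197, i.e. to GTGTCTCACTG.
Its sequence written 5'→3' is the reverse complement: CAGTGAGACAC.

5'-CAGTGAGACAC-3'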